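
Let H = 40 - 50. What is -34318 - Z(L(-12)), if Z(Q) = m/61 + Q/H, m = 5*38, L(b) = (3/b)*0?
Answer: -2093588/61 ≈ -34321.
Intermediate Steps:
L(b) = 0
m = 190
H = -10
Z(Q) = 190/61 - Q/10 (Z(Q) = 190/61 + Q/(-10) = 190*(1/61) + Q*(-⅒) = 190/61 - Q/10)
-34318 - Z(L(-12)) = -34318 - (190/61 - ⅒*0) = -34318 - (190/61 + 0) = -34318 - 1*190/61 = -34318 - 190/61 = -2093588/61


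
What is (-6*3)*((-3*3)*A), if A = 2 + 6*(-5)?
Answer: -4536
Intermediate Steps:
A = -28 (A = 2 - 30 = -28)
(-6*3)*((-3*3)*A) = (-6*3)*(-3*3*(-28)) = -(-162)*(-28) = -18*252 = -4536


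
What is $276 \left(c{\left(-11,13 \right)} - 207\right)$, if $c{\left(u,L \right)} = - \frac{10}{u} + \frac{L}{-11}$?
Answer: $- \frac{629280}{11} \approx -57207.0$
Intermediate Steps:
$c{\left(u,L \right)} = - \frac{10}{u} - \frac{L}{11}$ ($c{\left(u,L \right)} = - \frac{10}{u} + L \left(- \frac{1}{11}\right) = - \frac{10}{u} - \frac{L}{11}$)
$276 \left(c{\left(-11,13 \right)} - 207\right) = 276 \left(\left(- \frac{10}{-11} - \frac{13}{11}\right) - 207\right) = 276 \left(\left(\left(-10\right) \left(- \frac{1}{11}\right) - \frac{13}{11}\right) - 207\right) = 276 \left(\left(\frac{10}{11} - \frac{13}{11}\right) - 207\right) = 276 \left(- \frac{3}{11} - 207\right) = 276 \left(- \frac{2280}{11}\right) = - \frac{629280}{11}$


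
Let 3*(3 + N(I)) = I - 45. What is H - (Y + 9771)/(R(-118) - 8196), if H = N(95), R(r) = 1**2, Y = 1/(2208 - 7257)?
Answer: 614813363/41376555 ≈ 14.859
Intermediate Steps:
N(I) = -18 + I/3 (N(I) = -3 + (I - 45)/3 = -3 + (-45 + I)/3 = -3 + (-15 + I/3) = -18 + I/3)
Y = -1/5049 (Y = 1/(-5049) = -1/5049 ≈ -0.00019806)
R(r) = 1
H = 41/3 (H = -18 + (1/3)*95 = -18 + 95/3 = 41/3 ≈ 13.667)
H - (Y + 9771)/(R(-118) - 8196) = 41/3 - (-1/5049 + 9771)/(1 - 8196) = 41/3 - 49333778/(5049*(-8195)) = 41/3 - 49333778*(-1)/(5049*8195) = 41/3 - 1*(-49333778/41376555) = 41/3 + 49333778/41376555 = 614813363/41376555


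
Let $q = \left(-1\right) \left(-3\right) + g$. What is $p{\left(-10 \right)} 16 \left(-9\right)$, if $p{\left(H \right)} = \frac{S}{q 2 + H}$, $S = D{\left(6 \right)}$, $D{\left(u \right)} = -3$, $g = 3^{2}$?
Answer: $\frac{216}{7} \approx 30.857$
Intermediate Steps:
$g = 9$
$q = 12$ ($q = \left(-1\right) \left(-3\right) + 9 = 3 + 9 = 12$)
$S = -3$
$p{\left(H \right)} = - \frac{3}{24 + H}$ ($p{\left(H \right)} = - \frac{3}{12 \cdot 2 + H} = - \frac{3}{24 + H}$)
$p{\left(-10 \right)} 16 \left(-9\right) = - \frac{3}{24 - 10} \cdot 16 \left(-9\right) = - \frac{3}{14} \cdot 16 \left(-9\right) = \left(-3\right) \frac{1}{14} \cdot 16 \left(-9\right) = \left(- \frac{3}{14}\right) 16 \left(-9\right) = \left(- \frac{24}{7}\right) \left(-9\right) = \frac{216}{7}$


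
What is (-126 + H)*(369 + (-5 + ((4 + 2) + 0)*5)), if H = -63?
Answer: -74466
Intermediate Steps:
(-126 + H)*(369 + (-5 + ((4 + 2) + 0)*5)) = (-126 - 63)*(369 + (-5 + ((4 + 2) + 0)*5)) = -189*(369 + (-5 + (6 + 0)*5)) = -189*(369 + (-5 + 6*5)) = -189*(369 + (-5 + 30)) = -189*(369 + 25) = -189*394 = -74466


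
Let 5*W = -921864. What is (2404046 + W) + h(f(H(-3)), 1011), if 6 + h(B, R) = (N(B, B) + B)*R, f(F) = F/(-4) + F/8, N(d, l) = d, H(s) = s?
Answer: 44408509/20 ≈ 2.2204e+6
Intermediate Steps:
W = -921864/5 (W = (⅕)*(-921864) = -921864/5 ≈ -1.8437e+5)
f(F) = -F/8 (f(F) = F*(-¼) + F*(⅛) = -F/4 + F/8 = -F/8)
h(B, R) = -6 + 2*B*R (h(B, R) = -6 + (B + B)*R = -6 + (2*B)*R = -6 + 2*B*R)
(2404046 + W) + h(f(H(-3)), 1011) = (2404046 - 921864/5) + (-6 + 2*(-⅛*(-3))*1011) = 11098366/5 + (-6 + 2*(3/8)*1011) = 11098366/5 + (-6 + 3033/4) = 11098366/5 + 3009/4 = 44408509/20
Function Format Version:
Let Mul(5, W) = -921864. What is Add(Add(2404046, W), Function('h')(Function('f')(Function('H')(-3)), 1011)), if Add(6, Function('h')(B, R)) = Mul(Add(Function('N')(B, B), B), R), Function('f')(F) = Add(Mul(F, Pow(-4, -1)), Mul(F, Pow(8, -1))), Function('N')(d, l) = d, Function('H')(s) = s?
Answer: Rational(44408509, 20) ≈ 2.2204e+6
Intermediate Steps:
W = Rational(-921864, 5) (W = Mul(Rational(1, 5), -921864) = Rational(-921864, 5) ≈ -1.8437e+5)
Function('f')(F) = Mul(Rational(-1, 8), F) (Function('f')(F) = Add(Mul(F, Rational(-1, 4)), Mul(F, Rational(1, 8))) = Add(Mul(Rational(-1, 4), F), Mul(Rational(1, 8), F)) = Mul(Rational(-1, 8), F))
Function('h')(B, R) = Add(-6, Mul(2, B, R)) (Function('h')(B, R) = Add(-6, Mul(Add(B, B), R)) = Add(-6, Mul(Mul(2, B), R)) = Add(-6, Mul(2, B, R)))
Add(Add(2404046, W), Function('h')(Function('f')(Function('H')(-3)), 1011)) = Add(Add(2404046, Rational(-921864, 5)), Add(-6, Mul(2, Mul(Rational(-1, 8), -3), 1011))) = Add(Rational(11098366, 5), Add(-6, Mul(2, Rational(3, 8), 1011))) = Add(Rational(11098366, 5), Add(-6, Rational(3033, 4))) = Add(Rational(11098366, 5), Rational(3009, 4)) = Rational(44408509, 20)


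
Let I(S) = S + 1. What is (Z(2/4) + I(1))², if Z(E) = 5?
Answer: 49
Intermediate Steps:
I(S) = 1 + S
(Z(2/4) + I(1))² = (5 + (1 + 1))² = (5 + 2)² = 7² = 49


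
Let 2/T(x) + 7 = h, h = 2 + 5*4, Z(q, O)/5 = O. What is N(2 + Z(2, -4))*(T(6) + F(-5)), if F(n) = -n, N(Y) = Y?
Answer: -462/5 ≈ -92.400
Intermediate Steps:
Z(q, O) = 5*O
h = 22 (h = 2 + 20 = 22)
T(x) = 2/15 (T(x) = 2/(-7 + 22) = 2/15)
N(2 + Z(2, -4))*(T(6) + F(-5)) = (2 + 5*(-4))*(2/15 - 1*(-5)) = (2 - 20)*(2/15 + 5) = -18*77/15 = -462/5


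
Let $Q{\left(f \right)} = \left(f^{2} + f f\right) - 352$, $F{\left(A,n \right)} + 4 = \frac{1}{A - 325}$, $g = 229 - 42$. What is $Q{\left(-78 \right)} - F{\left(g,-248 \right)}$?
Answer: $\frac{1631161}{138} \approx 11820.0$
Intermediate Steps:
$g = 187$ ($g = 229 - 42 = 187$)
$F{\left(A,n \right)} = -4 + \frac{1}{-325 + A}$ ($F{\left(A,n \right)} = -4 + \frac{1}{A - 325} = -4 + \frac{1}{-325 + A}$)
$Q{\left(f \right)} = -352 + 2 f^{2}$ ($Q{\left(f \right)} = \left(f^{2} + f^{2}\right) - 352 = 2 f^{2} - 352 = -352 + 2 f^{2}$)
$Q{\left(-78 \right)} - F{\left(g,-248 \right)} = \left(-352 + 2 \left(-78\right)^{2}\right) - \frac{1301 - 748}{-325 + 187} = \left(-352 + 2 \cdot 6084\right) - \frac{1301 - 748}{-138} = \left(-352 + 12168\right) - \left(- \frac{1}{138}\right) 553 = 11816 - - \frac{553}{138} = 11816 + \frac{553}{138} = \frac{1631161}{138}$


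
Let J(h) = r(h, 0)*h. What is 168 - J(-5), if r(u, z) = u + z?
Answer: 143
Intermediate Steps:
J(h) = h² (J(h) = (h + 0)*h = h*h = h²)
168 - J(-5) = 168 - 1*(-5)² = 168 - 1*25 = 168 - 25 = 143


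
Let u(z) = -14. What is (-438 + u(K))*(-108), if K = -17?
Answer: 48816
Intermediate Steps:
(-438 + u(K))*(-108) = (-438 - 14)*(-108) = -452*(-108) = 48816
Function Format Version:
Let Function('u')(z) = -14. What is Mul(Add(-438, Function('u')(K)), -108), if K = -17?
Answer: 48816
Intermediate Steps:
Mul(Add(-438, Function('u')(K)), -108) = Mul(Add(-438, -14), -108) = Mul(-452, -108) = 48816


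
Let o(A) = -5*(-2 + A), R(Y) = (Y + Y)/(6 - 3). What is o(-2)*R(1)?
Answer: 40/3 ≈ 13.333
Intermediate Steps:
R(Y) = 2*Y/3 (R(Y) = (2*Y)/3 = (2*Y)*(⅓) = 2*Y/3)
o(A) = 10 - 5*A
o(-2)*R(1) = (10 - 5*(-2))*((⅔)*1) = (10 + 10)*(⅔) = 20*(⅔) = 40/3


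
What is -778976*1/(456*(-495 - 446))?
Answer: 97372/53637 ≈ 1.8154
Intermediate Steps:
-778976*1/(456*(-495 - 446)) = -778976/((-941*456)) = -778976/(-429096) = -778976*(-1/429096) = 97372/53637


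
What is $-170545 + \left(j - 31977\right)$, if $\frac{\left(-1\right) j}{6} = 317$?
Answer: $-204424$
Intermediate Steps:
$j = -1902$ ($j = \left(-6\right) 317 = -1902$)
$-170545 + \left(j - 31977\right) = -170545 - 33879 = -204424$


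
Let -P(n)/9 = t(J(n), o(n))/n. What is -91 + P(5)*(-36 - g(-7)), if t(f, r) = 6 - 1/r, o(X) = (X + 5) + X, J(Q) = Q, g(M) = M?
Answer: 5468/25 ≈ 218.72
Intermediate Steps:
o(X) = 5 + 2*X (o(X) = (5 + X) + X = 5 + 2*X)
P(n) = -9*(6 - 1/(5 + 2*n))/n
-91 + P(5)*(-36 - g(-7)) = -91 + (9*(-29 - 12*5)/(5*(5 + 2*5)))*(-36 - 1*(-7)) = -91 + (9*(⅕)*(-29 - 60)/(5 + 10))*(-36 + 7) = -91 + (9*(⅕)*(-89)/15)*(-29) = -91 + (9*(⅕)*(1/15)*(-89))*(-29) = -91 - 267/25*(-29) = -91 + 7743/25 = 5468/25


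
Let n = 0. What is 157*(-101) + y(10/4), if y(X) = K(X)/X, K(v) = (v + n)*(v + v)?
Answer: -15852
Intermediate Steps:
K(v) = 2*v² (K(v) = (v + 0)*(v + v) = v*(2*v) = 2*v²)
y(X) = 2*X (y(X) = (2*X²)/X = 2*X)
157*(-101) + y(10/4) = 157*(-101) + 2*(10/4) = -15857 + 2*(10*(¼)) = -15857 + 2*(5/2) = -15857 + 5 = -15852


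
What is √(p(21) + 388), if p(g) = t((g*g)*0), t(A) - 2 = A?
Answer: √390 ≈ 19.748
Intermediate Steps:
t(A) = 2 + A
p(g) = 2 (p(g) = 2 + (g*g)*0 = 2 + g²*0 = 2 + 0 = 2)
√(p(21) + 388) = √(2 + 388) = √390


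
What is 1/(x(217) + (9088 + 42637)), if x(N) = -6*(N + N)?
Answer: 1/49121 ≈ 2.0358e-5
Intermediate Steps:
x(N) = -12*N
1/(x(217) + (9088 + 42637)) = 1/(-12*217 + (9088 + 42637)) = 1/(-2604 + 51725) = 1/49121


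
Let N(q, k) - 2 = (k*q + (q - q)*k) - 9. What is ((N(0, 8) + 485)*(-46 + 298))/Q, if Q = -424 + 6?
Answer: -60228/209 ≈ -288.17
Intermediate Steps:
N(q, k) = -7 + k*q (N(q, k) = 2 + ((k*q + (q - q)*k) - 9) = 2 + ((k*q + 0*k) - 9) = 2 + ((k*q + 0) - 9) = 2 + (k*q - 9) = 2 + (-9 + k*q) = -7 + k*q)
Q = -418
((N(0, 8) + 485)*(-46 + 298))/Q = (((-7 + 8*0) + 485)*(-46 + 298))/(-418) = (((-7 + 0) + 485)*252)*(-1/418) = ((-7 + 485)*252)*(-1/418) = (478*252)*(-1/418) = 120456*(-1/418) = -60228/209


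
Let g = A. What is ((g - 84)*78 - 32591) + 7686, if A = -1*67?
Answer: -36683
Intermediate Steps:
A = -67
g = -67
((g - 84)*78 - 32591) + 7686 = ((-67 - 84)*78 - 32591) + 7686 = (-151*78 - 32591) + 7686 = (-11778 - 32591) + 7686 = -44369 + 7686 = -36683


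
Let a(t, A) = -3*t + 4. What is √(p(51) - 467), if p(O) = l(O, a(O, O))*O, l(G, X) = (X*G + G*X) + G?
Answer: 2*I*√193241 ≈ 879.18*I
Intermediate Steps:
a(t, A) = 4 - 3*t
l(G, X) = G + 2*G*X (l(G, X) = (G*X + G*X) + G = 2*G*X + G = G + 2*G*X)
p(O) = O²*(9 - 6*O) (p(O) = (O*(1 + 2*(4 - 3*O)))*O = (O*(1 + (8 - 6*O)))*O = (O*(9 - 6*O))*O = O²*(9 - 6*O))
√(p(51) - 467) = √(51²*(9 - 6*51) - 467) = √(2601*(9 - 306) - 467) = √(2601*(-297) - 467) = √(-772497 - 467) = √(-772964) = 2*I*√193241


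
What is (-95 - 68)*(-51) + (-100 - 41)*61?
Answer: -288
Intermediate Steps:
(-95 - 68)*(-51) + (-100 - 41)*61 = -163*(-51) - 141*61 = 8313 - 8601 = -288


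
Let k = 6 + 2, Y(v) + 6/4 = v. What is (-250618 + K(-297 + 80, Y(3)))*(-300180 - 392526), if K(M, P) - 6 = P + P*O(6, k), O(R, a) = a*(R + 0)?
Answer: 173549522181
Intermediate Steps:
Y(v) = -3/2 + v
k = 8
O(R, a) = R*a (O(R, a) = a*R = R*a)
K(M, P) = 6 + 49*P (K(M, P) = 6 + (P + P*(6*8)) = 6 + (P + P*48) = 6 + (P + 48*P) = 6 + 49*P)
(-250618 + K(-297 + 80, Y(3)))*(-300180 - 392526) = (-250618 + (6 + 49*(-3/2 + 3)))*(-300180 - 392526) = (-250618 + (6 + 49*(3/2)))*(-692706) = (-250618 + (6 + 147/2))*(-692706) = (-250618 + 159/2)*(-692706) = -501077/2*(-692706) = 173549522181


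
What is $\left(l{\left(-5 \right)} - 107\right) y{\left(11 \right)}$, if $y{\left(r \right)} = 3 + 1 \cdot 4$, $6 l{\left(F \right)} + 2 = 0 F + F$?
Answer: $- \frac{4543}{6} \approx -757.17$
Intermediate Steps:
$l{\left(F \right)} = - \frac{1}{3} + \frac{F}{6}$ ($l{\left(F \right)} = - \frac{1}{3} + \frac{0 F + F}{6} = - \frac{1}{3} + \frac{0 + F}{6} = - \frac{1}{3} + \frac{F}{6}$)
$y{\left(r \right)} = 7$ ($y{\left(r \right)} = 3 + 4 = 7$)
$\left(l{\left(-5 \right)} - 107\right) y{\left(11 \right)} = \left(\left(- \frac{1}{3} + \frac{1}{6} \left(-5\right)\right) - 107\right) 7 = \left(\left(- \frac{1}{3} - \frac{5}{6}\right) - 107\right) 7 = \left(- \frac{7}{6} - 107\right) 7 = \left(- \frac{649}{6}\right) 7 = - \frac{4543}{6}$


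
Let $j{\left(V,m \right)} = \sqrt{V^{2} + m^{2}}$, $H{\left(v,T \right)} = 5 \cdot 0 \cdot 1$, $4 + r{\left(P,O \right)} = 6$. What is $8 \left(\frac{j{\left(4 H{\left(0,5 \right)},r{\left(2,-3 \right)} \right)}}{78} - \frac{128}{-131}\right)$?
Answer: $\frac{40984}{5109} \approx 8.0219$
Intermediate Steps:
$r{\left(P,O \right)} = 2$ ($r{\left(P,O \right)} = -4 + 6 = 2$)
$H{\left(v,T \right)} = 0$ ($H{\left(v,T \right)} = 0 \cdot 1 = 0$)
$8 \left(\frac{j{\left(4 H{\left(0,5 \right)},r{\left(2,-3 \right)} \right)}}{78} - \frac{128}{-131}\right) = 8 \left(\frac{\sqrt{\left(4 \cdot 0\right)^{2} + 2^{2}}}{78} - \frac{128}{-131}\right) = 8 \left(\sqrt{0^{2} + 4} \cdot \frac{1}{78} - - \frac{128}{131}\right) = 8 \left(\sqrt{0 + 4} \cdot \frac{1}{78} + \frac{128}{131}\right) = 8 \left(\sqrt{4} \cdot \frac{1}{78} + \frac{128}{131}\right) = 8 \left(2 \cdot \frac{1}{78} + \frac{128}{131}\right) = 8 \left(\frac{1}{39} + \frac{128}{131}\right) = 8 \cdot \frac{5123}{5109} = \frac{40984}{5109}$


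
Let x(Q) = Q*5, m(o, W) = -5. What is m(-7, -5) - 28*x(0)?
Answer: -5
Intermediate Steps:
x(Q) = 5*Q
m(-7, -5) - 28*x(0) = -5 - 140*0 = -5 - 28*0 = -5 + 0 = -5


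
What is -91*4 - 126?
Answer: -490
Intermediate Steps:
-91*4 - 126 = -364 - 126 = -490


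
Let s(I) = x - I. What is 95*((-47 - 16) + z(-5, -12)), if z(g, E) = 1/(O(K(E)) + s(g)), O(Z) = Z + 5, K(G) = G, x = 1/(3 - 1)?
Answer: -18145/3 ≈ -6048.3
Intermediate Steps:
x = ½ (x = 1/2 = ½ ≈ 0.50000)
s(I) = ½ - I
O(Z) = 5 + Z
z(g, E) = 1/(11/2 + E - g) (z(g, E) = 1/((5 + E) + (½ - g)) = 1/(11/2 + E - g))
95*((-47 - 16) + z(-5, -12)) = 95*((-47 - 16) + 2/(11 - 2*(-5) + 2*(-12))) = 95*(-63 + 2/(11 + 10 - 24)) = 95*(-63 + 2/(-3)) = 95*(-63 + 2*(-⅓)) = 95*(-63 - ⅔) = 95*(-191/3) = -18145/3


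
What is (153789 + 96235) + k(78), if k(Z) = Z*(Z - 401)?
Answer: 224830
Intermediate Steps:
k(Z) = Z*(-401 + Z)
(153789 + 96235) + k(78) = (153789 + 96235) + 78*(-401 + 78) = 250024 + 78*(-323) = 250024 - 25194 = 224830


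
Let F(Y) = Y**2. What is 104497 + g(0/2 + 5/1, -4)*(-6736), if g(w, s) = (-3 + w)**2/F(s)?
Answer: 102813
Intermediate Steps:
g(w, s) = (-3 + w)**2/s**2 (g(w, s) = (-3 + w)**2/(s**2) = (-3 + w)**2/s**2)
104497 + g(0/2 + 5/1, -4)*(-6736) = 104497 + ((-3 + (0/2 + 5/1))**2/(-4)**2)*(-6736) = 104497 + ((-3 + (0*(1/2) + 5*1))**2/16)*(-6736) = 104497 + ((-3 + (0 + 5))**2/16)*(-6736) = 104497 + ((-3 + 5)**2/16)*(-6736) = 104497 + ((1/16)*2**2)*(-6736) = 104497 + ((1/16)*4)*(-6736) = 104497 + (1/4)*(-6736) = 104497 - 1684 = 102813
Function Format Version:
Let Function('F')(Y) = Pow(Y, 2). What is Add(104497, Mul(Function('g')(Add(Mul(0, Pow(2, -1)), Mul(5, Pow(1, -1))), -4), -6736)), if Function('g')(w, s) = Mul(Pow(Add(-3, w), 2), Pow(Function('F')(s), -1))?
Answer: 102813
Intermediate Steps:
Function('g')(w, s) = Mul(Pow(s, -2), Pow(Add(-3, w), 2)) (Function('g')(w, s) = Mul(Pow(Add(-3, w), 2), Pow(Pow(s, 2), -1)) = Mul(Pow(Add(-3, w), 2), Pow(s, -2)) = Mul(Pow(s, -2), Pow(Add(-3, w), 2)))
Add(104497, Mul(Function('g')(Add(Mul(0, Pow(2, -1)), Mul(5, Pow(1, -1))), -4), -6736)) = Add(104497, Mul(Mul(Pow(-4, -2), Pow(Add(-3, Add(Mul(0, Pow(2, -1)), Mul(5, Pow(1, -1)))), 2)), -6736)) = Add(104497, Mul(Mul(Rational(1, 16), Pow(Add(-3, Add(Mul(0, Rational(1, 2)), Mul(5, 1))), 2)), -6736)) = Add(104497, Mul(Mul(Rational(1, 16), Pow(Add(-3, Add(0, 5)), 2)), -6736)) = Add(104497, Mul(Mul(Rational(1, 16), Pow(Add(-3, 5), 2)), -6736)) = Add(104497, Mul(Mul(Rational(1, 16), Pow(2, 2)), -6736)) = Add(104497, Mul(Mul(Rational(1, 16), 4), -6736)) = Add(104497, Mul(Rational(1, 4), -6736)) = Add(104497, -1684) = 102813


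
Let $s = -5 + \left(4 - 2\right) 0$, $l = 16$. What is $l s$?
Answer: $-80$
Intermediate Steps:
$s = -5$ ($s = -5 + \left(4 - 2\right) 0 = -5 + 2 \cdot 0 = -5 + 0 = -5$)
$l s = 16 \left(-5\right) = -80$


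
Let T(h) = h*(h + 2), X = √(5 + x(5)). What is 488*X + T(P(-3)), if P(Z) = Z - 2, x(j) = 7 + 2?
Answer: 15 + 488*√14 ≈ 1840.9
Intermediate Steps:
x(j) = 9
P(Z) = -2 + Z
X = √14 (X = √(5 + 9) = √14 ≈ 3.7417)
T(h) = h*(2 + h)
488*X + T(P(-3)) = 488*√14 + (-2 - 3)*(2 + (-2 - 3)) = 488*√14 - 5*(2 - 5) = 488*√14 - 5*(-3) = 488*√14 + 15 = 15 + 488*√14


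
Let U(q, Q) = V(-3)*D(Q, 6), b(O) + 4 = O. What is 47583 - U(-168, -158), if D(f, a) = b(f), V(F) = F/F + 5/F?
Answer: 47475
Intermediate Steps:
b(O) = -4 + O
V(F) = 1 + 5/F
D(f, a) = -4 + f
U(q, Q) = 8/3 - 2*Q/3 (U(q, Q) = ((5 - 3)/(-3))*(-4 + Q) = (-⅓*2)*(-4 + Q) = -2*(-4 + Q)/3 = 8/3 - 2*Q/3)
47583 - U(-168, -158) = 47583 - (8/3 - ⅔*(-158)) = 47583 - (8/3 + 316/3) = 47583 - 1*108 = 47583 - 108 = 47475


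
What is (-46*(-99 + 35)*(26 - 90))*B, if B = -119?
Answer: 22421504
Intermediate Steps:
(-46*(-99 + 35)*(26 - 90))*B = -46*(-99 + 35)*(26 - 90)*(-119) = -(-2944)*(-64)*(-119) = -46*4096*(-119) = -188416*(-119) = 22421504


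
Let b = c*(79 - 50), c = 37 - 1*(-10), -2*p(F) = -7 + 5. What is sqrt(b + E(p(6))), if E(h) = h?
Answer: 2*sqrt(341) ≈ 36.932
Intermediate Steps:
p(F) = 1 (p(F) = -(-7 + 5)/2 = -1/2*(-2) = 1)
c = 47 (c = 37 + 10 = 47)
b = 1363 (b = 47*(79 - 50) = 47*29 = 1363)
sqrt(b + E(p(6))) = sqrt(1363 + 1) = sqrt(1364) = 2*sqrt(341)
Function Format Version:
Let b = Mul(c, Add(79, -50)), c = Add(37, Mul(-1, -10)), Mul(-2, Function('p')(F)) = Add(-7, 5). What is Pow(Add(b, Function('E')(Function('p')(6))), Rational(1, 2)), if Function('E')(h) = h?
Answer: Mul(2, Pow(341, Rational(1, 2))) ≈ 36.932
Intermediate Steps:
Function('p')(F) = 1 (Function('p')(F) = Mul(Rational(-1, 2), Add(-7, 5)) = Mul(Rational(-1, 2), -2) = 1)
c = 47 (c = Add(37, 10) = 47)
b = 1363 (b = Mul(47, Add(79, -50)) = Mul(47, 29) = 1363)
Pow(Add(b, Function('E')(Function('p')(6))), Rational(1, 2)) = Pow(Add(1363, 1), Rational(1, 2)) = Pow(1364, Rational(1, 2)) = Mul(2, Pow(341, Rational(1, 2)))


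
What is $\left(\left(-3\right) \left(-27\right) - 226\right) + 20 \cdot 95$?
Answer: $1755$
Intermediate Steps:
$\left(\left(-3\right) \left(-27\right) - 226\right) + 20 \cdot 95 = \left(81 - 226\right) + 1900 = -145 + 1900 = 1755$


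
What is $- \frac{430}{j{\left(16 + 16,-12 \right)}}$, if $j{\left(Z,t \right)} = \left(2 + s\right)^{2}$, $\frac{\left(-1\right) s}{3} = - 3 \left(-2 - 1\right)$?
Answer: $- \frac{86}{125} \approx -0.688$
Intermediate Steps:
$s = -27$ ($s = - 3 \left(- 3 \left(-2 - 1\right)\right) = - 3 \left(\left(-3\right) \left(-3\right)\right) = \left(-3\right) 9 = -27$)
$j{\left(Z,t \right)} = 625$ ($j{\left(Z,t \right)} = \left(2 - 27\right)^{2} = \left(-25\right)^{2} = 625$)
$- \frac{430}{j{\left(16 + 16,-12 \right)}} = - \frac{430}{625} = \left(-430\right) \frac{1}{625} = - \frac{86}{125}$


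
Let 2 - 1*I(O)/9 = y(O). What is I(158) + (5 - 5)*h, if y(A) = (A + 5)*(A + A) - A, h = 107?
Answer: -462132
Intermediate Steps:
y(A) = -A + 2*A*(5 + A) (y(A) = (5 + A)*(2*A) - A = 2*A*(5 + A) - A = -A + 2*A*(5 + A))
I(O) = 18 - 9*O*(9 + 2*O)
I(158) + (5 - 5)*h = (18 - 9*158*(9 + 2*158)) + (5 - 5)*107 = (18 - 9*158*(9 + 316)) + 0*107 = (18 - 9*158*325) + 0 = (18 - 462150) + 0 = -462132 + 0 = -462132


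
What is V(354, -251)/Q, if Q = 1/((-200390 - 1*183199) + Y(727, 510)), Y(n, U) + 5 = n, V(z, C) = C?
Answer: 96099617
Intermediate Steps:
Y(n, U) = -5 + n
Q = -1/382867 (Q = 1/((-200390 - 1*183199) + (-5 + 727)) = 1/((-200390 - 183199) + 722) = 1/(-383589 + 722) = 1/(-382867) = -1/382867 ≈ -2.6119e-6)
V(354, -251)/Q = -251/(-1/382867) = -251*(-382867) = 96099617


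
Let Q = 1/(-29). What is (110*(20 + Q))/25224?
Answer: 10615/121916 ≈ 0.087068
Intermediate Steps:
Q = -1/29 ≈ -0.034483
(110*(20 + Q))/25224 = (110*(20 - 1/29))/25224 = (110*(579/29))*(1/25224) = (63690/29)*(1/25224) = 10615/121916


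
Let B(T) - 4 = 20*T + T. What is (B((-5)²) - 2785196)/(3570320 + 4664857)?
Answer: -2784667/8235177 ≈ -0.33814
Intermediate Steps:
B(T) = 4 + 21*T (B(T) = 4 + (20*T + T) = 4 + 21*T)
(B((-5)²) - 2785196)/(3570320 + 4664857) = ((4 + 21*(-5)²) - 2785196)/(3570320 + 4664857) = ((4 + 21*25) - 2785196)/8235177 = ((4 + 525) - 2785196)*(1/8235177) = (529 - 2785196)*(1/8235177) = -2784667*1/8235177 = -2784667/8235177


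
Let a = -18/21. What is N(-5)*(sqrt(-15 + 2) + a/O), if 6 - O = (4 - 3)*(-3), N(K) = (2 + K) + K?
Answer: 16/21 - 8*I*sqrt(13) ≈ 0.7619 - 28.844*I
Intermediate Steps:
N(K) = 2 + 2*K
O = 9 (O = 6 - (4 - 3)*(-3) = 6 - (-3) = 6 - 1*(-3) = 6 + 3 = 9)
a = -6/7 (a = -18*1/21 = -6/7 ≈ -0.85714)
N(-5)*(sqrt(-15 + 2) + a/O) = (2 + 2*(-5))*(sqrt(-15 + 2) - 6/7/9) = (2 - 10)*(sqrt(-13) - 6/7*1/9) = -8*(I*sqrt(13) - 2/21) = -8*(-2/21 + I*sqrt(13)) = 16/21 - 8*I*sqrt(13)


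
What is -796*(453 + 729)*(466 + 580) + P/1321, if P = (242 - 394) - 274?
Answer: -1300064940378/1321 ≈ -9.8415e+8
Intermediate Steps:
P = -426 (P = -152 - 274 = -426)
-796*(453 + 729)*(466 + 580) + P/1321 = -796*(453 + 729)*(466 + 580) - 426/1321 = -940872*1046 - 426*1/1321 = -796*1236372 - 426/1321 = -984152112 - 426/1321 = -1300064940378/1321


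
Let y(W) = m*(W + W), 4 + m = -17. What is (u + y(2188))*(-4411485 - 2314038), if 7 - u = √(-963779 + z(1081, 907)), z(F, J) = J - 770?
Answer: 618001582947 + 6725523*I*√963642 ≈ 6.18e+11 + 6.6021e+9*I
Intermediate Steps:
z(F, J) = -770 + J
m = -21 (m = -4 - 17 = -21)
u = 7 - I*√963642 (u = 7 - √(-963779 + (-770 + 907)) = 7 - √(-963779 + 137) = 7 - √(-963642) = 7 - I*√963642 ≈ 7.0 - 981.65*I)
y(W) = -42*W (y(W) = -21*(W + W) = -42*W)
(u + y(2188))*(-4411485 - 2314038) = ((7 - I*√963642) - 42*2188)*(-4411485 - 2314038) = ((7 - I*√963642) - 91896)*(-6725523) = (-91889 - I*√963642)*(-6725523) = 618001582947 + 6725523*I*√963642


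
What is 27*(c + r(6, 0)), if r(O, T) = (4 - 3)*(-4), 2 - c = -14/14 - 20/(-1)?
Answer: -567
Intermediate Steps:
c = -17 (c = 2 - (-14/14 - 20/(-1)) = 2 - (-14*1/14 - 20*(-1)) = 2 - (-1 + 20) = 2 - 1*19 = 2 - 19 = -17)
r(O, T) = -4 (r(O, T) = 1*(-4) = -4)
27*(c + r(6, 0)) = 27*(-17 - 4) = 27*(-21) = -567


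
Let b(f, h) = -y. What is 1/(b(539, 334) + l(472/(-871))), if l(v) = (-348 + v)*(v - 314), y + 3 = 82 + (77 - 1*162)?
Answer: 758641/83175150126 ≈ 9.1210e-6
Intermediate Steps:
y = -6 (y = -3 + (82 + (77 - 1*162)) = -3 + (82 + (77 - 162)) = -3 + (82 - 85) = -3 - 3 = -6)
b(f, h) = 6 (b(f, h) = -1*(-6) = 6)
l(v) = (-348 + v)*(-314 + v)
1/(b(539, 334) + l(472/(-871))) = 1/(6 + (109272 + (472/(-871))**2 - 312464/(-871))) = 1/(6 + (109272 + (472*(-1/871))**2 - 312464*(-1)/871)) = 1/(6 + (109272 + (-472/871)**2 - 662*(-472/871))) = 1/(6 + (109272 + 222784/758641 + 312464/871)) = 1/(6 + 83170598280/758641) = 1/(83175150126/758641) = 758641/83175150126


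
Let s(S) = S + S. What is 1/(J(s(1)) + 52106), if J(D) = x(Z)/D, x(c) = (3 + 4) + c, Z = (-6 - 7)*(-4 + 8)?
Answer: 2/104167 ≈ 1.9200e-5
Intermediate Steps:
Z = -52 (Z = -13*4 = -52)
x(c) = 7 + c
s(S) = 2*S
J(D) = -45/D (J(D) = (7 - 52)/D = -45/D)
1/(J(s(1)) + 52106) = 1/(-45/(2*1) + 52106) = 1/(-45/2 + 52106) = 1/(104167/2) = 2/104167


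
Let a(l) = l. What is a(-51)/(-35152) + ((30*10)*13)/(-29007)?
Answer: -45204481/339884688 ≈ -0.13300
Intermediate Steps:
a(-51)/(-35152) + ((30*10)*13)/(-29007) = -51/(-35152) + ((30*10)*13)/(-29007) = -51*(-1/35152) + (300*13)*(-1/29007) = 51/35152 + 3900*(-1/29007) = 51/35152 - 1300/9669 = -45204481/339884688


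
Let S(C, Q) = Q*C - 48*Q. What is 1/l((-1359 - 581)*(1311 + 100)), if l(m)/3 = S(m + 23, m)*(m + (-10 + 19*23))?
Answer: -1/61523877801657024900 ≈ -1.6254e-20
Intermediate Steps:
S(C, Q) = -48*Q + C*Q (S(C, Q) = C*Q - 48*Q = -48*Q + C*Q)
l(m) = 3*m*(-25 + m)*(427 + m) (l(m) = 3*((m*(-48 + (m + 23)))*(m + (-10 + 19*23))) = 3*((m*(-48 + (23 + m)))*(m + (-10 + 437))) = 3*((m*(-25 + m))*(m + 427)) = 3*((m*(-25 + m))*(427 + m)) = 3*(m*(-25 + m)*(427 + m)) = 3*m*(-25 + m)*(427 + m))
1/l((-1359 - 581)*(1311 + 100)) = 1/(3*((-1359 - 581)*(1311 + 100))*(-25 + (-1359 - 581)*(1311 + 100))*(427 + (-1359 - 581)*(1311 + 100))) = 1/(3*(-1940*1411)*(-25 - 1940*1411)*(427 - 1940*1411)) = 1/(3*(-2737340)*(-25 - 2737340)*(427 - 2737340)) = 1/(3*(-2737340)*(-2737365)*(-2736913)) = 1/(-61523877801657024900) = -1/61523877801657024900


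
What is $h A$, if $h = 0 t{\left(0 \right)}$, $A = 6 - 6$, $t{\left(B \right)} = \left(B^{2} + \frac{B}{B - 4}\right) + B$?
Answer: $0$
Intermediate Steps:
$t{\left(B \right)} = B + B^{2} + \frac{B}{-4 + B}$ ($t{\left(B \right)} = \left(B^{2} + \frac{B}{-4 + B}\right) + B = B + B^{2} + \frac{B}{-4 + B}$)
$A = 0$ ($A = 6 - 6 = 0$)
$h = 0$ ($h = 0 \frac{0 \left(-3 + 0^{2} - 0\right)}{-4 + 0} = 0 \frac{0 \left(-3 + 0 + 0\right)}{-4} = 0 \cdot 0 \left(- \frac{1}{4}\right) \left(-3\right) = 0 \cdot 0 = 0$)
$h A = 0 \cdot 0 = 0$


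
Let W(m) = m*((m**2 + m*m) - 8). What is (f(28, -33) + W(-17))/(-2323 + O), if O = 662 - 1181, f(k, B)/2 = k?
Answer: 4817/1421 ≈ 3.3899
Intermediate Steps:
f(k, B) = 2*k
O = -519
W(m) = m*(-8 + 2*m**2) (W(m) = m*((m**2 + m**2) - 8) = m*(2*m**2 - 8) = m*(-8 + 2*m**2))
(f(28, -33) + W(-17))/(-2323 + O) = (2*28 + 2*(-17)*(-4 + (-17)**2))/(-2323 - 519) = (56 + 2*(-17)*(-4 + 289))/(-2842) = (56 + 2*(-17)*285)*(-1/2842) = (56 - 9690)*(-1/2842) = -9634*(-1/2842) = 4817/1421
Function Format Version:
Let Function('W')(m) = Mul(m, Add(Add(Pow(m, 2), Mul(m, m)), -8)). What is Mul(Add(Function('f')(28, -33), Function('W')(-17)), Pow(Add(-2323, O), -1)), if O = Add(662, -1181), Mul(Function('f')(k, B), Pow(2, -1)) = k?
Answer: Rational(4817, 1421) ≈ 3.3899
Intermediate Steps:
Function('f')(k, B) = Mul(2, k)
O = -519
Function('W')(m) = Mul(m, Add(-8, Mul(2, Pow(m, 2)))) (Function('W')(m) = Mul(m, Add(Add(Pow(m, 2), Pow(m, 2)), -8)) = Mul(m, Add(Mul(2, Pow(m, 2)), -8)) = Mul(m, Add(-8, Mul(2, Pow(m, 2)))))
Mul(Add(Function('f')(28, -33), Function('W')(-17)), Pow(Add(-2323, O), -1)) = Mul(Add(Mul(2, 28), Mul(2, -17, Add(-4, Pow(-17, 2)))), Pow(Add(-2323, -519), -1)) = Mul(Add(56, Mul(2, -17, Add(-4, 289))), Pow(-2842, -1)) = Mul(Add(56, Mul(2, -17, 285)), Rational(-1, 2842)) = Mul(Add(56, -9690), Rational(-1, 2842)) = Mul(-9634, Rational(-1, 2842)) = Rational(4817, 1421)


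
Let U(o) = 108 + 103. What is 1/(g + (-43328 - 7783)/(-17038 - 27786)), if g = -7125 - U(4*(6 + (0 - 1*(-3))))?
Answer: -44824/328777753 ≈ -0.00013634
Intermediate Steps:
U(o) = 211
g = -7336 (g = -7125 - 1*211 = -7125 - 211 = -7336)
1/(g + (-43328 - 7783)/(-17038 - 27786)) = 1/(-7336 + (-43328 - 7783)/(-17038 - 27786)) = 1/(-7336 - 51111/(-44824)) = 1/(-7336 - 51111*(-1/44824)) = 1/(-7336 + 51111/44824) = 1/(-328777753/44824) = -44824/328777753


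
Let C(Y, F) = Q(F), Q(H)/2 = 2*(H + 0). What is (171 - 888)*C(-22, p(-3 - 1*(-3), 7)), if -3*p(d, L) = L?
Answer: 6692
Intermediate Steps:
p(d, L) = -L/3
Q(H) = 4*H (Q(H) = 2*(2*(H + 0)) = 2*(2*H) = 4*H)
C(Y, F) = 4*F
(171 - 888)*C(-22, p(-3 - 1*(-3), 7)) = (171 - 888)*(4*(-⅓*7)) = -2868*(-7)/3 = -717*(-28/3) = 6692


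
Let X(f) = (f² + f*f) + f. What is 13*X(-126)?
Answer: 411138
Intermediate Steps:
X(f) = f + 2*f² (X(f) = (f² + f²) + f = 2*f² + f = f + 2*f²)
13*X(-126) = 13*(-126*(1 + 2*(-126))) = 13*(-126*(1 - 252)) = 13*(-126*(-251)) = 13*31626 = 411138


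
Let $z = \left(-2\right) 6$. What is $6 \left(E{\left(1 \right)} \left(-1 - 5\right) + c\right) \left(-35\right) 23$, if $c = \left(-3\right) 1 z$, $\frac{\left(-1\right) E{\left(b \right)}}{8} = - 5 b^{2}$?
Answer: $985320$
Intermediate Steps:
$z = -12$
$E{\left(b \right)} = 40 b^{2}$ ($E{\left(b \right)} = - 8 \left(- 5 b^{2}\right) = 40 b^{2}$)
$c = 36$ ($c = \left(-3\right) 1 \left(-12\right) = \left(-3\right) \left(-12\right) = 36$)
$6 \left(E{\left(1 \right)} \left(-1 - 5\right) + c\right) \left(-35\right) 23 = 6 \left(40 \cdot 1^{2} \left(-1 - 5\right) + 36\right) \left(-35\right) 23 = 6 \left(40 \cdot 1 \left(-6\right) + 36\right) \left(-35\right) 23 = 6 \left(40 \left(-6\right) + 36\right) \left(-35\right) 23 = 6 \left(-240 + 36\right) \left(-35\right) 23 = 6 \left(-204\right) \left(-35\right) 23 = \left(-1224\right) \left(-35\right) 23 = 42840 \cdot 23 = 985320$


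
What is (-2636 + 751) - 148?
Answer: -2033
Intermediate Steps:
(-2636 + 751) - 148 = -1885 - 148 = -2033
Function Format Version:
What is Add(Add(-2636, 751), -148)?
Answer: -2033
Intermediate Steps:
Add(Add(-2636, 751), -148) = Add(-1885, -148) = -2033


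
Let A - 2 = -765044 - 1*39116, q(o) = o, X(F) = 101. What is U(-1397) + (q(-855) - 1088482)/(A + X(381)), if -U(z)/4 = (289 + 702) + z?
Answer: 1306877905/804057 ≈ 1625.4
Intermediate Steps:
U(z) = -3964 - 4*z (U(z) = -4*((289 + 702) + z) = -4*(991 + z) = -3964 - 4*z)
A = -804158 (A = 2 + (-765044 - 1*39116) = 2 + (-765044 - 39116) = 2 - 804160 = -804158)
U(-1397) + (q(-855) - 1088482)/(A + X(381)) = (-3964 - 4*(-1397)) + (-855 - 1088482)/(-804158 + 101) = (-3964 + 5588) - 1089337/(-804057) = 1624 - 1089337*(-1/804057) = 1624 + 1089337/804057 = 1306877905/804057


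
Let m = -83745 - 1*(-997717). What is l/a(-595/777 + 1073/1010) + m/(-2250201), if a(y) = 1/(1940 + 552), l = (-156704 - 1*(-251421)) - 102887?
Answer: -45813283201612/2250201 ≈ -2.0360e+7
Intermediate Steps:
l = -8170 (l = (-156704 + 251421) - 102887 = 94717 - 102887 = -8170)
a(y) = 1/2492
m = 913972 (m = -83745 + 997717 = 913972)
l/a(-595/777 + 1073/1010) + m/(-2250201) = -8170/1/2492 + 913972/(-2250201) = -8170*2492 + 913972*(-1/2250201) = -20359640 - 913972/2250201 = -45813283201612/2250201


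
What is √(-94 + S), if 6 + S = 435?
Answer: √335 ≈ 18.303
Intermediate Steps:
S = 429 (S = -6 + 435 = 429)
√(-94 + S) = √(-94 + 429) = √335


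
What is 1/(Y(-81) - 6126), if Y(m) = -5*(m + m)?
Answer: -1/5316 ≈ -0.00018811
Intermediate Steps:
Y(m) = -10*m
1/(Y(-81) - 6126) = 1/(-10*(-81) - 6126) = 1/(810 - 6126) = 1/(-5316) = -1/5316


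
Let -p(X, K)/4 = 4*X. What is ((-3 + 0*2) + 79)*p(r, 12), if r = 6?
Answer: -7296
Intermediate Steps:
p(X, K) = -16*X
((-3 + 0*2) + 79)*p(r, 12) = ((-3 + 0*2) + 79)*(-16*6) = ((-3 + 0) + 79)*(-96) = (-3 + 79)*(-96) = 76*(-96) = -7296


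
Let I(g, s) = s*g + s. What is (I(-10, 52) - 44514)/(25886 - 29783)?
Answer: 4998/433 ≈ 11.543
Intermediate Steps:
I(g, s) = s + g*s (I(g, s) = g*s + s = s + g*s)
(I(-10, 52) - 44514)/(25886 - 29783) = (52*(1 - 10) - 44514)/(25886 - 29783) = (52*(-9) - 44514)/(-3897) = (-468 - 44514)*(-1/3897) = -44982*(-1/3897) = 4998/433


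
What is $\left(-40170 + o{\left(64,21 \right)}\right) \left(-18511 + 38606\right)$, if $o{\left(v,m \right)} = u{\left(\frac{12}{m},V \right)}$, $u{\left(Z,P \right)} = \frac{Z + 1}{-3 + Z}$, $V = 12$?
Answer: $- \frac{13722895595}{17} \approx -8.0723 \cdot 10^{8}$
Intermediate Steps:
$u{\left(Z,P \right)} = \frac{1 + Z}{-3 + Z}$
$o{\left(v,m \right)} = \frac{1 + \frac{12}{m}}{-3 + \frac{12}{m}}$
$\left(-40170 + o{\left(64,21 \right)}\right) \left(-18511 + 38606\right) = \left(-40170 + \frac{-12 - 21}{3 \left(-4 + 21\right)}\right) \left(-18511 + 38606\right) = \left(-40170 + \frac{-12 - 21}{3 \cdot 17}\right) 20095 = \left(-40170 + \frac{1}{3} \cdot \frac{1}{17} \left(-33\right)\right) 20095 = \left(-40170 - \frac{11}{17}\right) 20095 = \left(- \frac{682901}{17}\right) 20095 = - \frac{13722895595}{17}$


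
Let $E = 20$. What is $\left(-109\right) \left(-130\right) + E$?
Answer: $14190$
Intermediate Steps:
$\left(-109\right) \left(-130\right) + E = \left(-109\right) \left(-130\right) + 20 = 14170 + 20 = 14190$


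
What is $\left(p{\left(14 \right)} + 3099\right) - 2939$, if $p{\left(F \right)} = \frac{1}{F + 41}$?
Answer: $\frac{8801}{55} \approx 160.02$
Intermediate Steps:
$p{\left(F \right)} = \frac{1}{41 + F}$
$\left(p{\left(14 \right)} + 3099\right) - 2939 = \left(\frac{1}{41 + 14} + 3099\right) - 2939 = \left(\frac{1}{55} + 3099\right) - 2939 = \frac{170446}{55} - 2939 = \frac{8801}{55}$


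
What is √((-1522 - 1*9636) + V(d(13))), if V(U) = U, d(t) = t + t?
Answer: 22*I*√23 ≈ 105.51*I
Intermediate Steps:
d(t) = 2*t
√((-1522 - 1*9636) + V(d(13))) = √((-1522 - 1*9636) + 2*13) = √((-1522 - 9636) + 26) = √(-11158 + 26) = √(-11132) = 22*I*√23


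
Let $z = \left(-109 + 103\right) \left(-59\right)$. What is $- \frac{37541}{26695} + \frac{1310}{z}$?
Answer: $\frac{10840468}{4725015} \approx 2.2943$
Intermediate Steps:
$z = 354$ ($z = \left(-6\right) \left(-59\right) = 354$)
$- \frac{37541}{26695} + \frac{1310}{z} = - \frac{37541}{26695} + \frac{1310}{354} = \left(-37541\right) \frac{1}{26695} + 1310 \cdot \frac{1}{354} = - \frac{37541}{26695} + \frac{655}{177} = \frac{10840468}{4725015}$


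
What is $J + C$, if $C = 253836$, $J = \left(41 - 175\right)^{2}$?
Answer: $271792$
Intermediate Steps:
$J = 17956$ ($J = \left(-134\right)^{2} = 17956$)
$J + C = 17956 + 253836 = 271792$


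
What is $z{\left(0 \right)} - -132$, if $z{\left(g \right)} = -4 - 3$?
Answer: $125$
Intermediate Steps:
$z{\left(g \right)} = -7$ ($z{\left(g \right)} = -4 - 3 = -7$)
$z{\left(0 \right)} - -132 = -7 - -132 = -7 + 132 = 125$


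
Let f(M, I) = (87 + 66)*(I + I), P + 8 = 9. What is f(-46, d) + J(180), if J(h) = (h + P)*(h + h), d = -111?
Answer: 31194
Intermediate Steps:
P = 1 (P = -8 + 9 = 1)
f(M, I) = 306*I (f(M, I) = 153*(2*I) = 306*I)
J(h) = 2*h*(1 + h) (J(h) = (h + 1)*(h + h) = (1 + h)*(2*h) = 2*h*(1 + h))
f(-46, d) + J(180) = 306*(-111) + 2*180*(1 + 180) = -33966 + 2*180*181 = -33966 + 65160 = 31194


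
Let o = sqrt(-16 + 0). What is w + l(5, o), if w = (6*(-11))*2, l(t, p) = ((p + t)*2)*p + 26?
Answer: -138 + 40*I ≈ -138.0 + 40.0*I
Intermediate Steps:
o = 4*I (o = sqrt(-16) = 4*I ≈ 4.0*I)
l(t, p) = 26 + p*(2*p + 2*t) (l(t, p) = (2*p + 2*t)*p + 26 = p*(2*p + 2*t) + 26 = 26 + p*(2*p + 2*t))
w = -132 (w = -66*2 = -132)
w + l(5, o) = -132 + (26 + 2*(4*I)**2 + 2*(4*I)*5) = -132 + (26 + 2*(-16) + 40*I) = -132 + (26 - 32 + 40*I) = -132 + (-6 + 40*I) = -138 + 40*I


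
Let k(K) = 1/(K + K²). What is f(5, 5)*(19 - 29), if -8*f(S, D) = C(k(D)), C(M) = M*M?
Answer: 1/720 ≈ 0.0013889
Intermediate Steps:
C(M) = M²
f(S, D) = -1/(8*D²*(1 + D)²) (f(S, D) = -1/(D²*(1 + D)²)/8 = -1/(8*D²*(1 + D)²))
f(5, 5)*(19 - 29) = (-⅛/(5²*(1 + 5)²))*(19 - 29) = -⅛*1/25/6²*(-10) = -⅛*1/25*1/36*(-10) = -1/7200*(-10) = 1/720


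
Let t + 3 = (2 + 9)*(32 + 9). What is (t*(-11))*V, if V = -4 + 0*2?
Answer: 19712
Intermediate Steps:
V = -4 (V = -4 + 0 = -4)
t = 448 (t = -3 + (2 + 9)*(32 + 9) = -3 + 11*41 = -3 + 451 = 448)
(t*(-11))*V = (448*(-11))*(-4) = -4928*(-4) = 19712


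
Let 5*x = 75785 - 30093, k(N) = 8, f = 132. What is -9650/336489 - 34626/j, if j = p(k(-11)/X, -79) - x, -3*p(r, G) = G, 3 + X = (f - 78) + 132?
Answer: 173450050060/45991653009 ≈ 3.7713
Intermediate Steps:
X = 183 (X = -3 + ((132 - 78) + 132) = -3 + (54 + 132) = -3 + 186 = 183)
p(r, G) = -G/3
x = 45692/5 (x = (75785 - 30093)/5 = (1/5)*45692 = 45692/5 ≈ 9138.4)
j = -136681/15 (j = -1/3*(-79) - 1*45692/5 = 79/3 - 45692/5 = -136681/15 ≈ -9112.1)
-9650/336489 - 34626/j = -9650/336489 - 34626/(-136681/15) = -9650*1/336489 - 34626*(-15/136681) = -9650/336489 + 519390/136681 = 173450050060/45991653009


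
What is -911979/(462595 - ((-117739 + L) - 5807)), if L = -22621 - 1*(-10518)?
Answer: -911979/598244 ≈ -1.5244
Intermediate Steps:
L = -12103 (L = -22621 + 10518 = -12103)
-911979/(462595 - ((-117739 + L) - 5807)) = -911979/(462595 - ((-117739 - 12103) - 5807)) = -911979/(462595 - (-129842 - 5807)) = -911979/(462595 - 1*(-135649)) = -911979/(462595 + 135649) = -911979/598244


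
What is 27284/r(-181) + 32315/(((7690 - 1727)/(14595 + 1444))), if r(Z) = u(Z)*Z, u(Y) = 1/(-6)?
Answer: 94788518537/1079303 ≈ 87824.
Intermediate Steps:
u(Y) = -⅙
r(Z) = -Z/6
27284/r(-181) + 32315/(((7690 - 1727)/(14595 + 1444))) = 27284/((-⅙*(-181))) + 32315/(((7690 - 1727)/(14595 + 1444))) = 27284/(181/6) + 32315/((5963/16039)) = 27284*(6/181) + 32315/((5963*(1/16039))) = 163704/181 + 32315/(5963/16039) = 163704/181 + 32315*(16039/5963) = 163704/181 + 518300285/5963 = 94788518537/1079303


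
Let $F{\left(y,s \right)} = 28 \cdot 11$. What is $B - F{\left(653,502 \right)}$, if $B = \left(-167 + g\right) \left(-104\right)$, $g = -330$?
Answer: $51380$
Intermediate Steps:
$F{\left(y,s \right)} = 308$
$B = 51688$ ($B = \left(-167 - 330\right) \left(-104\right) = \left(-497\right) \left(-104\right) = 51688$)
$B - F{\left(653,502 \right)} = 51688 - 308 = 51380$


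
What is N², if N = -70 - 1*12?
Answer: 6724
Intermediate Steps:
N = -82 (N = -70 - 12 = -82)
N² = (-82)² = 6724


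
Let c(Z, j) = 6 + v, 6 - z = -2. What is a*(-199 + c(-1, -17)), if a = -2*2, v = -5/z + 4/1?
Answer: 1517/2 ≈ 758.50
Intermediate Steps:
z = 8 (z = 6 - 1*(-2) = 6 + 2 = 8)
v = 27/8 (v = -5/8 + 4/1 = -5*⅛ + 4*1 = -5/8 + 4 = 27/8 ≈ 3.3750)
c(Z, j) = 75/8 (c(Z, j) = 6 + 27/8 = 75/8)
a = -4
a*(-199 + c(-1, -17)) = -4*(-199 + 75/8) = -4*(-1517/8) = 1517/2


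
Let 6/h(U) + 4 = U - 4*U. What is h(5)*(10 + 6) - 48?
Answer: -1008/19 ≈ -53.053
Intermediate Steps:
h(U) = 6/(-4 - 3*U) (h(U) = 6/(-4 + (U - 4*U)) = 6/(-4 - 3*U))
h(5)*(10 + 6) - 48 = (-6/(4 + 3*5))*(10 + 6) - 48 = -6/(4 + 15)*16 - 48 = -6/19*16 - 48 = -96/19 - 48 = -1008/19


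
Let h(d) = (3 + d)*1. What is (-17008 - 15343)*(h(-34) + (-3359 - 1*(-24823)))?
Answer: -693378983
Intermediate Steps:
h(d) = 3 + d
(-17008 - 15343)*(h(-34) + (-3359 - 1*(-24823))) = (-17008 - 15343)*((3 - 34) + (-3359 - 1*(-24823))) = -32351*(-31 + (-3359 + 24823)) = -32351*(-31 + 21464) = -32351*21433 = -693378983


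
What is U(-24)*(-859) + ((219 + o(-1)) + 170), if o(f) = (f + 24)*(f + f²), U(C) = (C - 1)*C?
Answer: -515011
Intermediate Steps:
U(C) = C*(-1 + C) (U(C) = (-1 + C)*C = C*(-1 + C))
o(f) = (24 + f)*(f + f²)
U(-24)*(-859) + ((219 + o(-1)) + 170) = -24*(-1 - 24)*(-859) + ((219 - (24 + (-1)² + 25*(-1))) + 170) = -24*(-25)*(-859) + ((219 - (24 + 1 - 25)) + 170) = 600*(-859) + ((219 - 1*0) + 170) = -515400 + ((219 + 0) + 170) = -515400 + (219 + 170) = -515400 + 389 = -515011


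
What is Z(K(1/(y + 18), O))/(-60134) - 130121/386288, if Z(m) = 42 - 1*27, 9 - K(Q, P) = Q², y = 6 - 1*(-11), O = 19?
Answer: -3915245267/11614521296 ≈ -0.33710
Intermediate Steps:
y = 17 (y = 6 + 11 = 17)
K(Q, P) = 9 - Q²
Z(m) = 15 (Z(m) = 42 - 27 = 15)
Z(K(1/(y + 18), O))/(-60134) - 130121/386288 = 15/(-60134) - 130121/386288 = 15*(-1/60134) - 130121*1/386288 = -15/60134 - 130121/386288 = -3915245267/11614521296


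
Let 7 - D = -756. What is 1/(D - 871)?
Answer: -1/108 ≈ -0.0092593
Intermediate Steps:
D = 763 (D = 7 - 1*(-756) = 7 + 756 = 763)
1/(D - 871) = 1/(763 - 871) = 1/(-108) = -1/108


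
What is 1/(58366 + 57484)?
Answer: 1/115850 ≈ 8.6318e-6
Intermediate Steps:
1/(58366 + 57484) = 1/115850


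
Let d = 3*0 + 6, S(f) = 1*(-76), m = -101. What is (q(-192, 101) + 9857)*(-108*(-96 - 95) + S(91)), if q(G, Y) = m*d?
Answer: 190126552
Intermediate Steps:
S(f) = -76
d = 6 (d = 0 + 6 = 6)
q(G, Y) = -606 (q(G, Y) = -101*6 = -606)
(q(-192, 101) + 9857)*(-108*(-96 - 95) + S(91)) = (-606 + 9857)*(-108*(-96 - 95) - 76) = 9251*(-108*(-191) - 76) = 9251*(20628 - 76) = 9251*20552 = 190126552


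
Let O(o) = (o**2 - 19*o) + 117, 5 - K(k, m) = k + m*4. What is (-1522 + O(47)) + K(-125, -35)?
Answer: 181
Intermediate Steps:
K(k, m) = 5 - k - 4*m (K(k, m) = 5 - (k + m*4) = 5 - (k + 4*m) = 5 + (-k - 4*m) = 5 - k - 4*m)
O(o) = 117 + o**2 - 19*o
(-1522 + O(47)) + K(-125, -35) = (-1522 + (117 + 47**2 - 19*47)) + (5 - 1*(-125) - 4*(-35)) = (-1522 + (117 + 2209 - 893)) + (5 + 125 + 140) = (-1522 + 1433) + 270 = -89 + 270 = 181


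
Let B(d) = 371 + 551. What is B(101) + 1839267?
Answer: 1840189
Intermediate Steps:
B(d) = 922
B(101) + 1839267 = 922 + 1839267 = 1840189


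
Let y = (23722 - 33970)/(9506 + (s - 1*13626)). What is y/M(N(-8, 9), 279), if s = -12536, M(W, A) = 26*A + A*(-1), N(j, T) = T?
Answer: 427/4840650 ≈ 8.8211e-5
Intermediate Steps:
M(W, A) = 25*A (M(W, A) = 26*A - A = 25*A)
y = 427/694 (y = (23722 - 33970)/(9506 + (-12536 - 1*13626)) = -10248/(9506 + (-12536 - 13626)) = -10248/(9506 - 26162) = -10248/(-16656) = -10248*(-1/16656) = 427/694 ≈ 0.61527)
y/M(N(-8, 9), 279) = 427/(694*((25*279))) = (427/694)/6975 = (427/694)*(1/6975) = 427/4840650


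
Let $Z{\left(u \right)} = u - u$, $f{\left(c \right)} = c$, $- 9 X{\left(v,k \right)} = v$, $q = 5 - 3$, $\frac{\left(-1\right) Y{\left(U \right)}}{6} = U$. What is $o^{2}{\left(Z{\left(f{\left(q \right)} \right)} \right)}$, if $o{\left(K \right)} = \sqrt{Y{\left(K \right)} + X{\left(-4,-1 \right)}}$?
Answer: $\frac{4}{9} \approx 0.44444$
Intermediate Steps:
$Y{\left(U \right)} = - 6 U$
$q = 2$
$X{\left(v,k \right)} = - \frac{v}{9}$
$Z{\left(u \right)} = 0$
$o{\left(K \right)} = \sqrt{\frac{4}{9} - 6 K}$ ($o{\left(K \right)} = \sqrt{- 6 K - - \frac{4}{9}} = \sqrt{- 6 K + \frac{4}{9}} = \sqrt{\frac{4}{9} - 6 K}$)
$o^{2}{\left(Z{\left(f{\left(q \right)} \right)} \right)} = \left(\frac{\sqrt{4 - 0}}{3}\right)^{2} = \left(\frac{\sqrt{4 + 0}}{3}\right)^{2} = \left(\frac{\sqrt{4}}{3}\right)^{2} = \left(\frac{1}{3} \cdot 2\right)^{2} = \left(\frac{2}{3}\right)^{2} = \frac{4}{9}$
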